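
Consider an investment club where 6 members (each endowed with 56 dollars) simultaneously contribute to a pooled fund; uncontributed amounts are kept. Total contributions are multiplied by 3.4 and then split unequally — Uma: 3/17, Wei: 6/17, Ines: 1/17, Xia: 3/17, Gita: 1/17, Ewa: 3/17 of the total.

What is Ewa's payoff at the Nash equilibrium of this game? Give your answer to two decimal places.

89.60 dollars

Player j's private return per contributed unit is 3.4 × (j's share). Contributing is weakly dominant for j when that share is at least 1/3.4 = 0.2941, and contributing 0 is dominant otherwise.
The only share above 0.2941 is Wei's 6/17, contributing 56; the remaining 5 contribute 0. Total contributed: 56.
Ewa keeps 56 and receives 3.4 × 56 × 3/17 = 33.60 from the pooled fund, for a payoff of 89.60.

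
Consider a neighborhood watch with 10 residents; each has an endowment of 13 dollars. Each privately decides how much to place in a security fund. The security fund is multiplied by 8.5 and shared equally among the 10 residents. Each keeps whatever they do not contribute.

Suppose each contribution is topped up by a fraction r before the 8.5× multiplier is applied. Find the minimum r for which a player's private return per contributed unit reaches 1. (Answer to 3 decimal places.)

0.176

With matching at rate r, one contributed unit becomes (1 + r) in the security fund and returns 8.5 × (1 + r) / 10 to the contributor.
Setting this equal to 1: 1 + r = 10/8.5 = 1.1765.
So the minimum matching rate is r = 1.1765 − 1 = 0.176.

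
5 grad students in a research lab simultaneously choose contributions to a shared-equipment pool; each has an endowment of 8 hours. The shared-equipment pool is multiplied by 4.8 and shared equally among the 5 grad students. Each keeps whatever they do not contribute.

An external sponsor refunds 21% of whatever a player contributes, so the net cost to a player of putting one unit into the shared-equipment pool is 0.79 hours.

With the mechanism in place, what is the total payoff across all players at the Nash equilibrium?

With the mechanism, a contributed unit returns (4.8/5) / 0.79 = 1.2152 per unit of net cost to the contributor — now above 1 — so contributing fully is weakly dominant for every player.
At the Nash equilibrium everyone contributes 8. Group total payoff = 5 × (8 × 0.21 + 4.8 × 8) = 200.40.

200.40 hours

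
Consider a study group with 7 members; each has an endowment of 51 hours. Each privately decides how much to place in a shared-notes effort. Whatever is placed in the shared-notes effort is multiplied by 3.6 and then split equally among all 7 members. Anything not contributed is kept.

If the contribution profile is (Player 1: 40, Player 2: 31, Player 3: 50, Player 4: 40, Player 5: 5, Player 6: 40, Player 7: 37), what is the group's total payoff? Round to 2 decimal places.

Total contributed: 40 + 31 + 50 + 40 + 5 + 40 + 37 = 243; total kept: 7 × 51 − 243 = 114.
The shared-notes effort pays out 3.6 × 243 = 874.80 in aggregate.
Group total = 114 + 874.80 = 988.80.

988.80 hours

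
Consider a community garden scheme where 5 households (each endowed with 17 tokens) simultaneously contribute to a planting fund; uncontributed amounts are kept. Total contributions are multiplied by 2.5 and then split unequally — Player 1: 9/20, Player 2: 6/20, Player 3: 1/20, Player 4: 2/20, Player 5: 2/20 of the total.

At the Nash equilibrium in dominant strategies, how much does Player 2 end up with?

Player j's private return per contributed unit is 2.5 × (j's share). Contributing is weakly dominant for j when that share is at least 1/2.5 = 0.4000, and contributing 0 is dominant otherwise.
The only share above 0.4000 is Player 1's 9/20, contributing 17; the remaining 4 contribute 0. Total contributed: 17.
Player 2 keeps 17 and receives 2.5 × 17 × 6/20 = 12.75 from the planting fund, for a payoff of 29.75.

29.75 tokens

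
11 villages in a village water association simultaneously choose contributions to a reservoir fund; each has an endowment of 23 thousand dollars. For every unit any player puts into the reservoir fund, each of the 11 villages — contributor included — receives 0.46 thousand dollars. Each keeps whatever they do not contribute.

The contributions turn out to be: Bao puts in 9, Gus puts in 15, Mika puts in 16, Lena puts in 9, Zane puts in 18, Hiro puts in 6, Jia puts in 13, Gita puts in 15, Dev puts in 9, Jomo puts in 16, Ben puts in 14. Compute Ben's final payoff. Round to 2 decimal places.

Total contributed: 9 + 15 + 16 + 9 + 18 + 6 + 13 + 15 + 9 + 16 + 14 = 140.
Each receives 0.46 × 140 = 64.40 from the reservoir fund.
Ben keeps 23 − 14 = 9, so Ben's payoff is 9 + 64.40 = 73.40.

73.40 thousand dollars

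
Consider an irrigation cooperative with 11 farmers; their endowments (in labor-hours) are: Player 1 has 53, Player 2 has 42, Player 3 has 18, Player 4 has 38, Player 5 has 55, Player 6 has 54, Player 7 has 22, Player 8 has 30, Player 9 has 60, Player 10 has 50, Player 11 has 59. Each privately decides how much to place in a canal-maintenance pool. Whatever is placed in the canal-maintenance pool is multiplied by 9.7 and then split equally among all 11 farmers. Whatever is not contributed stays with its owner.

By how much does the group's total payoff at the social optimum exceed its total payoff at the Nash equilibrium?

4184.70 labor-hours

The private return per contributed unit is 9.7/11 = 0.8818 < 1 for every player regardless of endowment, so the Nash equilibrium is zero contribution and the group total is Σ E_j = 53 + 42 + 18 + 38 + 55 + 54 + 22 + 30 + 60 + 50 + 59 = 481.
Each contributed unit returns 9.700 to the group, so the social optimum is full contribution by everyone: group total = 9.700 × 481 = 4665.70.
Efficiency loss = (9.700 − 1) × 481 = 4184.70.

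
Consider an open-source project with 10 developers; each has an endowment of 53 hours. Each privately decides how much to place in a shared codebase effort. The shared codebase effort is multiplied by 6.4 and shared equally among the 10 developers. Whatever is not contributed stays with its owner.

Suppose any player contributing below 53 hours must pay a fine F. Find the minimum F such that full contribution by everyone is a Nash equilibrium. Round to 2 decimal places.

19.08 hours

Given the others contribute fully, the best deviation is to contribute 0 (any partial contribution still incurs the fine and gives up units whose private return 0.6400 is below 1).
Deviating from 53 to 0 saves 53 hours but forfeits the deviator's share of the drop in the shared codebase effort: 6.4/10 × 53 = 33.92.
So the deviation gain is 53 − 33.92 = 19.08, and the fine must be at least 19.08 hours to wipe it out.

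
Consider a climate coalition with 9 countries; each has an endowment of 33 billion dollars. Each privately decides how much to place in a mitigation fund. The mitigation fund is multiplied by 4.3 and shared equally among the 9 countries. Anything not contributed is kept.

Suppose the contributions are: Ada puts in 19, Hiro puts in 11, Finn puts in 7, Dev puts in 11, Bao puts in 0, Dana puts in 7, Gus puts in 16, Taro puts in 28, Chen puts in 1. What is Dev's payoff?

Total contributed: 19 + 11 + 7 + 11 + 0 + 7 + 16 + 28 + 1 = 100.
Each receives 4.3 × 100 / 9 = 47.78 from the mitigation fund.
Dev keeps 33 − 11 = 22, so Dev's payoff is 22 + 47.78 = 69.78.

69.78 billion dollars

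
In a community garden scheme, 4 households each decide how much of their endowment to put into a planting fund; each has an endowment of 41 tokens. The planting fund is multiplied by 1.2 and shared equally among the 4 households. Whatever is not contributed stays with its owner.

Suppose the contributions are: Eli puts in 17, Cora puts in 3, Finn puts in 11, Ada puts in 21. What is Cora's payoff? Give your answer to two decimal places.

53.60 tokens

Total contributed: 17 + 3 + 11 + 21 = 52.
Each receives 1.2 × 52 / 4 = 15.60 from the planting fund.
Cora keeps 41 − 3 = 38, so Cora's payoff is 38 + 15.60 = 53.60.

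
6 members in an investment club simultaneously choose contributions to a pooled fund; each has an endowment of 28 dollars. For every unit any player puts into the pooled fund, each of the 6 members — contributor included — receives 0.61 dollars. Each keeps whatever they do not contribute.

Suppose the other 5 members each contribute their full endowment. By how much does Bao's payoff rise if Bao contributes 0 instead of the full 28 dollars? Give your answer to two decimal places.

Switching from a contribution of 28 to 0 lets Bao keep an extra 28 dollars, but lowers the pooled fund by 28, which costs Bao their own share of that drop: 0.61 × 28 = 17.08.
Net gain = 28 − 17.08 = 10.92. The private return per contributed unit (0.61) is below 1, so free-riding is indeed the best response regardless of what the others do.

10.92 dollars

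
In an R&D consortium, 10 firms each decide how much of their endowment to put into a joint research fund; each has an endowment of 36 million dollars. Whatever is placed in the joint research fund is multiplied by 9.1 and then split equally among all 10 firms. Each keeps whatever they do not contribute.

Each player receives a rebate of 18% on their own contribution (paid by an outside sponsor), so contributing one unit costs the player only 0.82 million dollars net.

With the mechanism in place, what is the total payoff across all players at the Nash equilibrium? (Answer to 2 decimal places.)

3340.80 million dollars

The effective private return per unit is now (9.1/10) / 0.82 = 1.1098 > 1, so every player's dominant strategy flips to full contribution.
So the Nash equilibrium is full contribution by all 10; the group earns 10 × (36 × 0.18 + 9.1 × 36) = 3340.80.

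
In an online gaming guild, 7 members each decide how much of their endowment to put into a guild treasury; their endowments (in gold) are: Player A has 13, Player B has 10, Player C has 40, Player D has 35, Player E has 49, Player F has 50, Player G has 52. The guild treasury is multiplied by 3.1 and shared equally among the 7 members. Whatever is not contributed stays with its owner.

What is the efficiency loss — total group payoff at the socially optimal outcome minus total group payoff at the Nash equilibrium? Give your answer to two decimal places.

The private return per contributed unit is 3.1/7 = 0.4429 < 1 for every player regardless of endowment, so the Nash equilibrium is zero contribution and the group total is Σ E_j = 13 + 10 + 40 + 35 + 49 + 50 + 52 = 249.
Each contributed unit returns 3.100 to the group, so the social optimum is full contribution by everyone: group total = 3.100 × 249 = 771.90.
Efficiency loss = (3.100 − 1) × 249 = 522.90.

522.90 gold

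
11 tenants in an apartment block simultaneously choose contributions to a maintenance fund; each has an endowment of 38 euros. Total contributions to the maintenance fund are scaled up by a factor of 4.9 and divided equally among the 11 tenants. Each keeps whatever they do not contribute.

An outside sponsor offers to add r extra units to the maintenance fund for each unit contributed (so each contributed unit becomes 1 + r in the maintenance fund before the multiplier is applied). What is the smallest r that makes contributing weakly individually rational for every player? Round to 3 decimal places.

With matching at rate r, one contributed unit becomes (1 + r) in the maintenance fund and returns 4.9 × (1 + r) / 11 to the contributor.
Setting this equal to 1: 1 + r = 11/4.9 = 2.2449.
So the minimum matching rate is r = 2.2449 − 1 = 1.245.

1.245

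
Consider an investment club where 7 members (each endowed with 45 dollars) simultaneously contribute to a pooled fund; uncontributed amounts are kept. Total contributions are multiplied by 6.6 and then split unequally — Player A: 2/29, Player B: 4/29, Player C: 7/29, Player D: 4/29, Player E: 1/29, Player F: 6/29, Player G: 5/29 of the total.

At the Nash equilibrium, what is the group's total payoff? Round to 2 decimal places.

1071.00 dollars

For player j, contributing a unit is worthwhile iff 6.6 × (j's share) ≥ 1, i.e. iff j's share is at least 0.1515.
Player C, Player F and Player G are above the threshold, contributing 45 each; the remaining 4 contribute 0. Total contributed: 135.
The pooled fund pays out 6.6 × 135 = 891.00 in total (split across the unequal shares, but the aggregate is all that matters for the group sum).
The 4 free-riders keep 45 each, adding 180. Group total = 180 + 891.00 = 1071.00.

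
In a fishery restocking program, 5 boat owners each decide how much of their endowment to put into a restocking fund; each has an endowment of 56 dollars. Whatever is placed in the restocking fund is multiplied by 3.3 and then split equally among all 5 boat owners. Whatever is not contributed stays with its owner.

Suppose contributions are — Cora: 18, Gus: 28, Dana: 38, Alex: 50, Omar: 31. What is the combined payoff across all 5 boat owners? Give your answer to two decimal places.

Total contributed: 18 + 28 + 38 + 50 + 31 = 165; total kept: 5 × 56 − 165 = 115.
The restocking fund pays out 3.3 × 165 = 544.50 in aggregate.
Group total = 115 + 544.50 = 659.50.

659.50 dollars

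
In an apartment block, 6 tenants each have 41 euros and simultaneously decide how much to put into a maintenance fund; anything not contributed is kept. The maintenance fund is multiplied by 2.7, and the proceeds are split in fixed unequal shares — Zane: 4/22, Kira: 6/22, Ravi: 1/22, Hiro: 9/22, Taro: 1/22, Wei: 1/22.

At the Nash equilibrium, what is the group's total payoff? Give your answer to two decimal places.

315.70 euros

Each unit j contributes comes back to j as 2.7 × (j's share), so j prefers to contribute only if that share exceeds 1/2.7 = 0.3704; otherwise keeping the unit dominates.
Only Hiro (9/22) clears that bar, contributing 41; the remaining 5 contribute 0. Total contributed: 41.
The maintenance fund pays out 2.7 × 41 = 110.70 in total (split across the unequal shares, but the aggregate is all that matters for the group sum).
The 5 free-riders keep 41 each, adding 205. Group total = 205 + 110.70 = 315.70.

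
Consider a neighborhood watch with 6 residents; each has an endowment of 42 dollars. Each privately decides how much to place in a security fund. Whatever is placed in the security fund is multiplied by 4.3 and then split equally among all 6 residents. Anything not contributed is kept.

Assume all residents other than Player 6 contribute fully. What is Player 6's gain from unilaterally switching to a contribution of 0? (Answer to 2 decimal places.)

11.90 dollars

Switching from a contribution of 42 to 0 lets Player 6 keep an extra 42 dollars, but lowers the security fund by 42, which costs Player 6 their own share of that drop: 4.3/6 × 42 = 30.10.
Net gain = 42 − 30.10 = 11.90. The private return per contributed unit (0.7167) is below 1, so free-riding is indeed the best response regardless of what the others do.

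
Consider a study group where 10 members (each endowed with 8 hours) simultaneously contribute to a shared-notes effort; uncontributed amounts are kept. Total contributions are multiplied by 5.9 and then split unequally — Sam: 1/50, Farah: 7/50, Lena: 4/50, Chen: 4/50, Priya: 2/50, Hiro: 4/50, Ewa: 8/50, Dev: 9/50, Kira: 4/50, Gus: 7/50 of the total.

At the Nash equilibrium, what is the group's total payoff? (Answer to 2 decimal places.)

119.20 hours

Player j's private return per contributed unit is 5.9 × (j's share). Contributing is weakly dominant for j when that share is at least 1/5.9 = 0.1695, and contributing 0 is dominant otherwise.
Only Dev (9/50) clears that bar, contributing 8; the remaining 9 contribute 0. Total contributed: 8.
The shared-notes effort pays out 5.9 × 8 = 47.20 in total (split across the unequal shares, but the aggregate is all that matters for the group sum).
The 9 free-riders keep 8 each, adding 72. Group total = 72 + 47.20 = 119.20.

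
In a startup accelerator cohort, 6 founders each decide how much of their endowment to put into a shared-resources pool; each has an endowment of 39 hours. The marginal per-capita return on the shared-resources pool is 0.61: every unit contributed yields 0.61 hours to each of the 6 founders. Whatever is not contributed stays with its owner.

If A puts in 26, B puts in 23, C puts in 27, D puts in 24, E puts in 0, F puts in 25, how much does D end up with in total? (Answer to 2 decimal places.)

91.25 hours

Total contributed: 26 + 23 + 27 + 24 + 0 + 25 = 125.
Each receives 0.61 × 125 = 76.25 from the shared-resources pool.
D keeps 39 − 24 = 15, so D's payoff is 15 + 76.25 = 91.25.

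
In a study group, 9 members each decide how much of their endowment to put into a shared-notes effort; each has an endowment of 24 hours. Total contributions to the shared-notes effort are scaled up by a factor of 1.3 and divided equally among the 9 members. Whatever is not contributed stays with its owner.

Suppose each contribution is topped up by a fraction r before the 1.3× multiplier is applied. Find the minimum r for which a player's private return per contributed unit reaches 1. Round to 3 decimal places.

With matching at rate r, one contributed unit becomes (1 + r) in the shared-notes effort and returns 1.3 × (1 + r) / 9 to the contributor.
Setting this equal to 1: 1 + r = 9/1.3 = 6.9231.
So the minimum matching rate is r = 6.9231 − 1 = 5.923.

5.923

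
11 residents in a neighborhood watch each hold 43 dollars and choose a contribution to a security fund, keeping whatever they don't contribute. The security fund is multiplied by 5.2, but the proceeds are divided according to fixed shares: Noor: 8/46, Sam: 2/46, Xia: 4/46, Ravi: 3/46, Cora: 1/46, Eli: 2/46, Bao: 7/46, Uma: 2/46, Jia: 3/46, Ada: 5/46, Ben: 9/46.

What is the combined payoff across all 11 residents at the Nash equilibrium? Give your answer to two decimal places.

Player j's private return per contributed unit is 5.2 × (j's share). Contributing is weakly dominant for j when that share is at least 1/5.2 = 0.1923, and contributing 0 is dominant otherwise.
The only share above 0.1923 is Ben's 9/46, contributing 43; the remaining 10 contribute 0. Total contributed: 43.
The security fund pays out 5.2 × 43 = 223.60 in total (split across the unequal shares, but the aggregate is all that matters for the group sum).
The 10 free-riders keep 43 each, adding 430. Group total = 430 + 223.60 = 653.60.

653.60 dollars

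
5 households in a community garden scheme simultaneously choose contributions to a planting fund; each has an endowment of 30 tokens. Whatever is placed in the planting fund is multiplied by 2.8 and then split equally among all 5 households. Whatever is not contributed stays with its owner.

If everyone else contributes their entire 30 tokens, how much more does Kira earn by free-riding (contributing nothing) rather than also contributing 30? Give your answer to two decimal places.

13.20 tokens

Switching from a contribution of 30 to 0 lets Kira keep an extra 30 tokens, but lowers the planting fund by 30, which costs Kira their own share of that drop: 2.8/5 × 30 = 16.80.
Net gain = 30 − 16.80 = 13.20. The private return per contributed unit (0.5600) is below 1, so free-riding is indeed the best response regardless of what the others do.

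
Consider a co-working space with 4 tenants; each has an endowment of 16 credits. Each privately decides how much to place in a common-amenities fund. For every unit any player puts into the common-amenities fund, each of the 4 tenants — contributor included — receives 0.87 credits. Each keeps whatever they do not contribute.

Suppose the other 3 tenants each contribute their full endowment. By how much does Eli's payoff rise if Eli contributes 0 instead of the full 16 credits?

2.08 credits

Switching from a contribution of 16 to 0 lets Eli keep an extra 16 credits, but lowers the common-amenities fund by 16, which costs Eli their own share of that drop: 0.87 × 16 = 13.92.
Net gain = 16 − 13.92 = 2.08. The private return per contributed unit (0.87) is below 1, so free-riding is indeed the best response regardless of what the others do.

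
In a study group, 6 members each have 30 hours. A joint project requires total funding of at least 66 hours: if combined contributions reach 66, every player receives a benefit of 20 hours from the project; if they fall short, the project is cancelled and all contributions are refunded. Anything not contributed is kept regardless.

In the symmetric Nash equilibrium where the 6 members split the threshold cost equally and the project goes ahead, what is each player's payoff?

39 hours

Equal share of the threshold: 66/6 = 11.
At this profile no one gains by cutting their contribution: any cut drops the total below 66, the project is cancelled, contributions are refunded, and the deviator ends with 30, which is less than 30 − 11 + 20 = 39. Contributing more than 11 just wastes the excess. So contributing exactly 11 is a best response.
Each player's payoff: 30 − 11 + 20 = 39.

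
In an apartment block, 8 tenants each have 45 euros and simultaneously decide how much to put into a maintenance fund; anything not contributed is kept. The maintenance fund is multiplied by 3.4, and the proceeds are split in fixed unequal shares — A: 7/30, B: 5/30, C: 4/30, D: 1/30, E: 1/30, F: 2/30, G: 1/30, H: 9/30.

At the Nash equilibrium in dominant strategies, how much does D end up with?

50.10 euros

A player with share s gets back 3.4·s per unit contributed, so full contribution is dominant for anyone with s > 1/3.4 = 0.2941 and zero contribution is dominant for anyone below.
H alone (share 9/30) is above the threshold, contributing 45; the remaining 7 contribute 0. Total contributed: 45.
D keeps 45 and receives 3.4 × 45 × 1/30 = 5.10 from the maintenance fund, for a payoff of 50.10.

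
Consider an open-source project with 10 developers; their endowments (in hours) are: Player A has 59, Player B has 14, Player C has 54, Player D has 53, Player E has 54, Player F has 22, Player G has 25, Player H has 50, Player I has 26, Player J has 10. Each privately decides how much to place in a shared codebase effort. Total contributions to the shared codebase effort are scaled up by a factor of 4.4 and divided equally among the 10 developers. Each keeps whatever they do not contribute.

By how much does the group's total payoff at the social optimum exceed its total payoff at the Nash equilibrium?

1247.80 hours

The private return per contributed unit is 4.4/10 = 0.4400 < 1 for every player regardless of endowment, so the Nash equilibrium is zero contribution and the group total is Σ E_j = 59 + 14 + 54 + 53 + 54 + 22 + 25 + 50 + 26 + 10 = 367.
Each contributed unit returns 4.400 to the group, so the social optimum is full contribution by everyone: group total = 4.400 × 367 = 1614.80.
Efficiency loss = (4.400 − 1) × 367 = 1247.80.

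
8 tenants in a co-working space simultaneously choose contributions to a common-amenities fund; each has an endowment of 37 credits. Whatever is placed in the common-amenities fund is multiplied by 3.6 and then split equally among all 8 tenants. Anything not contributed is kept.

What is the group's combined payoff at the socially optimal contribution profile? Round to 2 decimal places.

1065.60 credits

Each contributed unit returns 3.600 to the group as a whole (0.4500 to each of 8 players), which exceeds 1, so the social optimum is full contribution: group total = 3.600 × 296 = 1065.60.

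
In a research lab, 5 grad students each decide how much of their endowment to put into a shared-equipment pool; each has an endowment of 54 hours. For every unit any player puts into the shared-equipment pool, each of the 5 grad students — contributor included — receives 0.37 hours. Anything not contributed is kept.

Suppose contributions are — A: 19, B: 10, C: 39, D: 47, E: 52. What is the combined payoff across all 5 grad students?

411.95 hours

Total contributed: 19 + 10 + 39 + 47 + 52 = 167; total kept: 5 × 54 − 167 = 103.
The shared-equipment pool pays out 0.37 × 5 × 167 = 308.95 in aggregate.
Group total = 103 + 308.95 = 411.95.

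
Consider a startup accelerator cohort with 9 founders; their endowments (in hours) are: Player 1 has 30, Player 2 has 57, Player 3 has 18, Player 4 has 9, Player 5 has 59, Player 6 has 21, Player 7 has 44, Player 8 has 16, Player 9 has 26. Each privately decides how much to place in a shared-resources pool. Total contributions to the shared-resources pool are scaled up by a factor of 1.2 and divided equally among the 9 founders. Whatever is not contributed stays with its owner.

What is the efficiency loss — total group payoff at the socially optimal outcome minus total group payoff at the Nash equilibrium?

The private return per contributed unit is 1.2/9 = 0.1333 < 1 for every player regardless of endowment, so the Nash equilibrium is zero contribution and the group total is Σ E_j = 30 + 57 + 18 + 9 + 59 + 21 + 44 + 16 + 26 = 280.
Each contributed unit returns 1.200 to the group, so the social optimum is full contribution by everyone: group total = 1.200 × 280 = 336.00.
Efficiency loss = (1.200 − 1) × 280 = 56.00.

56.00 hours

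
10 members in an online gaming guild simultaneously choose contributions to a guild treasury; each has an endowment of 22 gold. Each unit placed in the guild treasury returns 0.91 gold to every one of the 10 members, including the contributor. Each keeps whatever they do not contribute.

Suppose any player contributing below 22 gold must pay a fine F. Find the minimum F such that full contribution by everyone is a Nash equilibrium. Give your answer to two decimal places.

Given the others contribute fully, the best deviation is to contribute 0 (any partial contribution still incurs the fine and gives up units whose private return 0.91 is below 1).
Deviating from 22 to 0 saves 22 gold but forfeits the deviator's share of the drop in the guild treasury: 0.91 × 22 = 20.02.
So the deviation gain is 22 − 20.02 = 1.98, and the fine must be at least 1.98 gold to wipe it out.

1.98 gold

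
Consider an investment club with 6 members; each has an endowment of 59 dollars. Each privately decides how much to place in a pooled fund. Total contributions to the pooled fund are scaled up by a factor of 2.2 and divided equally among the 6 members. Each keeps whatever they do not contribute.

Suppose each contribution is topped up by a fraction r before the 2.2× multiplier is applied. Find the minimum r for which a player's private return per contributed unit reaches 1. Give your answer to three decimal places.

1.727

With matching at rate r, one contributed unit becomes (1 + r) in the pooled fund and returns 2.2 × (1 + r) / 6 to the contributor.
Setting this equal to 1: 1 + r = 6/2.2 = 2.7273.
So the minimum matching rate is r = 2.7273 − 1 = 1.727.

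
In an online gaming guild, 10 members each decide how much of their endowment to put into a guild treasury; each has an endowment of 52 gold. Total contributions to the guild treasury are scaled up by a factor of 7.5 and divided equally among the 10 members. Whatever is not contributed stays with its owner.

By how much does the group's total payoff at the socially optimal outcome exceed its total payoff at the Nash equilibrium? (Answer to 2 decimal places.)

3380.00 gold

Each contributed unit returns 7.5/10 = 0.7500 to its contributor — below 1 — so contributing 0 is dominant for every player. At the Nash equilibrium everyone keeps their 52, and the group total is 10 × 52 = 520.
Each contributed unit returns 7.500 to the group as a whole (0.7500 to each of 10 players), which exceeds 1, so the social optimum is full contribution: group total = 7.500 × 520 = 3900.00.
Efficiency loss = 3900.00 − 520 = 3380.00.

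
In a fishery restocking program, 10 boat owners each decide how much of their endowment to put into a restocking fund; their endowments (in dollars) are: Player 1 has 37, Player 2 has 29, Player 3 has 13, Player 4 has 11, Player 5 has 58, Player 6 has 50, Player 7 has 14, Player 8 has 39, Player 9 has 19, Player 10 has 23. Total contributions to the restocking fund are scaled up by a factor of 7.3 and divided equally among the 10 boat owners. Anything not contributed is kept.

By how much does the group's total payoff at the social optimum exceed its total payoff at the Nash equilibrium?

1845.90 dollars

The private return per contributed unit is 7.3/10 = 0.7300 < 1 for every player regardless of endowment, so the Nash equilibrium is zero contribution and the group total is Σ E_j = 37 + 29 + 13 + 11 + 58 + 50 + 14 + 39 + 19 + 23 = 293.
Each contributed unit returns 7.300 to the group, so the social optimum is full contribution by everyone: group total = 7.300 × 293 = 2138.90.
Efficiency loss = (7.300 − 1) × 293 = 1845.90.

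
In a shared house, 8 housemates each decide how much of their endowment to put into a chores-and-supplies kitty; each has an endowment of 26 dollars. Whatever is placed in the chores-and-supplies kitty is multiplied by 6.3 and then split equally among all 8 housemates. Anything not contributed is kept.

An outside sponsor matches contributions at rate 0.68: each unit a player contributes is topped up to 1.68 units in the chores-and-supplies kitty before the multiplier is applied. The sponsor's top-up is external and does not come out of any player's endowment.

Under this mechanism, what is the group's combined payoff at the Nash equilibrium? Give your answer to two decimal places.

With the mechanism, a contributed unit returns 6.3 × 1.68 / 8 = 1.3230 per unit of net cost to the contributor — now above 1 — so contributing fully is weakly dominant for every player.
So the Nash equilibrium is full contribution by all 8; the group earns 6.3 × 1.68 × 208 = 2201.47.

2201.47 dollars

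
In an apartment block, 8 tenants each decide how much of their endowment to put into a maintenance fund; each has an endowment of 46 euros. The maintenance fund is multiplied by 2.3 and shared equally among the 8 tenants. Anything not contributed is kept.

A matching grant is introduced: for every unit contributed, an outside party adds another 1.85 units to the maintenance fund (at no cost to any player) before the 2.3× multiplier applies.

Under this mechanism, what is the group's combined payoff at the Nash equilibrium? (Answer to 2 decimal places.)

With the mechanism, a contributed unit returns 2.3 × 2.85 / 8 = 0.8194 per unit of net cost — still below 1 — so contributing 0 remains dominant for every player.
Everyone keeps their endowment and the group total is 8 × 46 = 368.

368.00 euros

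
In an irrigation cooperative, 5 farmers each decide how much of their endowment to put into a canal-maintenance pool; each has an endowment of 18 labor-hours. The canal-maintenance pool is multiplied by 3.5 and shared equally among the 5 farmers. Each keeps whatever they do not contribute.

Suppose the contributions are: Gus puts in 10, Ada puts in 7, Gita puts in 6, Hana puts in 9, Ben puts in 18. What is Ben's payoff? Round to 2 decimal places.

Total contributed: 10 + 7 + 6 + 9 + 18 = 50.
Each receives 3.5 × 50 / 5 = 35.00 from the canal-maintenance pool.
Ben keeps 18 − 18 = 0, so Ben's payoff is 0 + 35.00 = 35.00.

35.00 labor-hours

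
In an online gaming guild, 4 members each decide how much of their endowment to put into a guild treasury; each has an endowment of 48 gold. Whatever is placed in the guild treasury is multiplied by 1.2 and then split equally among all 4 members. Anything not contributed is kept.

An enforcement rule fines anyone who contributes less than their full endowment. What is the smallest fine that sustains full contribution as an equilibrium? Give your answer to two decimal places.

Given the others contribute fully, the best deviation is to contribute 0 (any partial contribution still incurs the fine and gives up units whose private return 0.3000 is below 1).
Deviating from 48 to 0 saves 48 gold but forfeits the deviator's share of the drop in the guild treasury: 1.2/4 × 48 = 14.40.
So the deviation gain is 48 − 14.40 = 33.60, and the fine must be at least 33.60 gold to wipe it out.

33.60 gold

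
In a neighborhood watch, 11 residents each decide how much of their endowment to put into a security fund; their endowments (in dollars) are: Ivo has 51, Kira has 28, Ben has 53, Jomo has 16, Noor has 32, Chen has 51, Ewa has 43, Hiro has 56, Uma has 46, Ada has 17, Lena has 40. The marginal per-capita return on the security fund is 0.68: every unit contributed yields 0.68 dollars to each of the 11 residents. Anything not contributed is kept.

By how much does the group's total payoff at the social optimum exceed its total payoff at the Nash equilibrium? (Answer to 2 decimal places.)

2805.84 dollars

The private return per contributed unit is 0.68 < 1 for everyone, so the Nash equilibrium is zero contribution and the group total is Σ E_j = 51 + 28 + 53 + 16 + 32 + 51 + 43 + 56 + 46 + 17 + 40 = 433.
Each contributed unit returns 7.480 to the group, so the social optimum is full contribution by everyone: group total = 7.480 × 433 = 3238.84.
Efficiency loss = (7.480 − 1) × 433 = 2805.84.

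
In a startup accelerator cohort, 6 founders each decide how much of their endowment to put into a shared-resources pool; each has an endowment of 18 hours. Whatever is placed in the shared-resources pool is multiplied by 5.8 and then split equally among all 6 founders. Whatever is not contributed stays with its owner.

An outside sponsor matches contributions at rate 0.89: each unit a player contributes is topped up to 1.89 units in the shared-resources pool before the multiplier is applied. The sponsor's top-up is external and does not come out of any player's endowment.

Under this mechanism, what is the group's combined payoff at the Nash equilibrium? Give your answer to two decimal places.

1183.90 hours

The effective private return per unit is now 5.8 × 1.89 / 6 = 1.8270 > 1, so every player's dominant strategy flips to full contribution.
At the Nash equilibrium everyone contributes 18. Group total payoff = 5.8 × 1.89 × 108 = 1183.90.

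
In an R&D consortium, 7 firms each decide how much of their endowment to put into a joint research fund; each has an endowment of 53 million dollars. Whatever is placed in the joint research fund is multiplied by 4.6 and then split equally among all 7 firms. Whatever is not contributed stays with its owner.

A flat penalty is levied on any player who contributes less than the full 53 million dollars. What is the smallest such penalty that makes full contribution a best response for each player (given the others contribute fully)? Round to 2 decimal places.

18.17 million dollars

Given the others contribute fully, the best deviation is to contribute 0 (any partial contribution still incurs the fine and gives up units whose private return 0.6571 is below 1).
Deviating from 53 to 0 saves 53 million dollars but forfeits the deviator's share of the drop in the joint research fund: 4.6/7 × 53 = 34.83.
So the deviation gain is 53 − 34.83 = 18.17, and the fine must be at least 18.17 million dollars to wipe it out.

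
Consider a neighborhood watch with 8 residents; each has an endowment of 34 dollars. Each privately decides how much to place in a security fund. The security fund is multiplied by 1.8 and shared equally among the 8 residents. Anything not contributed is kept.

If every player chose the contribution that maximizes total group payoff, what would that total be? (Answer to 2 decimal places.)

Each contributed unit returns 1.800 to the group as a whole (0.2250 to each of 8 players), which exceeds 1, so the social optimum is full contribution: group total = 1.800 × 272 = 489.60.

489.60 dollars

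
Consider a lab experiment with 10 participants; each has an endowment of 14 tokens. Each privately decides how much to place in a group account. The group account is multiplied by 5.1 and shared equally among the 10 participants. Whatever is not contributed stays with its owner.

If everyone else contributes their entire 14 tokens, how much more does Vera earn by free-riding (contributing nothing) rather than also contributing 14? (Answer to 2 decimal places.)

6.86 tokens

Switching from a contribution of 14 to 0 lets Vera keep an extra 14 tokens, but lowers the group account by 14, which costs Vera their own share of that drop: 5.1/10 × 14 = 7.14.
Net gain = 14 − 7.14 = 6.86. The private return per contributed unit (0.5100) is below 1, so free-riding is indeed the best response regardless of what the others do.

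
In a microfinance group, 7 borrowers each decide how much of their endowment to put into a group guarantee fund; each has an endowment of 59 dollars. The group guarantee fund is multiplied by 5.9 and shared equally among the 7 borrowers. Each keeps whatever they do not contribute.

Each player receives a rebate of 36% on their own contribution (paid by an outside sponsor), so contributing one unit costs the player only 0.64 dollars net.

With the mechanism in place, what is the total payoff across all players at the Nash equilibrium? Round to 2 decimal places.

With the mechanism, a contributed unit returns (5.9/7) / 0.64 = 1.3170 per unit of net cost to the contributor — now above 1 — so contributing fully is weakly dominant for every player.
So the Nash equilibrium is full contribution by all 7; the group earns 7 × (59 × 0.36 + 5.9 × 59) = 2585.38.

2585.38 dollars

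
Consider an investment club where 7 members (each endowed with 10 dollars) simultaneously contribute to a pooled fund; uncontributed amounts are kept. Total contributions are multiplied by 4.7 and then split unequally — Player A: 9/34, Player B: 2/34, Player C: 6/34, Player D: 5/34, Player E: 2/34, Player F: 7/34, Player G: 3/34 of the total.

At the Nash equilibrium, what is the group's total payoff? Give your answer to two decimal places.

For player j, contributing a unit is worthwhile iff 4.7 × (j's share) ≥ 1, i.e. iff j's share is at least 0.2128.
Only Player A (9/34) clears that bar, contributing 10; the remaining 6 contribute 0. Total contributed: 10.
The pooled fund pays out 4.7 × 10 = 47.00 in total (split across the unequal shares, but the aggregate is all that matters for the group sum).
The 6 free-riders keep 10 each, adding 60. Group total = 60 + 47.00 = 107.00.

107.00 dollars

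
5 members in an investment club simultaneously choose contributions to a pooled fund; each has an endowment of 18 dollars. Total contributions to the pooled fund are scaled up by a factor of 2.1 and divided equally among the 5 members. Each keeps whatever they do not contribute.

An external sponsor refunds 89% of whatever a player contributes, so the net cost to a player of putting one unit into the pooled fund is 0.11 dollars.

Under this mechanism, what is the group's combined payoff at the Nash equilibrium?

The effective private return per unit is now (2.1/5) / 0.11 = 3.8182 > 1, so every player's dominant strategy flips to full contribution.
At the Nash equilibrium everyone contributes 18. Group total payoff = 5 × (18 × 0.89 + 2.1 × 18) = 269.10.

269.10 dollars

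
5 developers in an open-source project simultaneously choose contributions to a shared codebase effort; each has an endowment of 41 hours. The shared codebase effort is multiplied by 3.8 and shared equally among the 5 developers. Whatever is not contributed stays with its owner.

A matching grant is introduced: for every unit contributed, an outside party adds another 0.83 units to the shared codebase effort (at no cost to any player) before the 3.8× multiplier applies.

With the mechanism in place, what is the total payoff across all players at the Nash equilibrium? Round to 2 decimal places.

The effective private return per unit is now 3.8 × 1.83 / 5 = 1.3908 > 1, so every player's dominant strategy flips to full contribution.
At the Nash equilibrium everyone contributes 41. Group total payoff = 3.8 × 1.83 × 205 = 1425.57.

1425.57 hours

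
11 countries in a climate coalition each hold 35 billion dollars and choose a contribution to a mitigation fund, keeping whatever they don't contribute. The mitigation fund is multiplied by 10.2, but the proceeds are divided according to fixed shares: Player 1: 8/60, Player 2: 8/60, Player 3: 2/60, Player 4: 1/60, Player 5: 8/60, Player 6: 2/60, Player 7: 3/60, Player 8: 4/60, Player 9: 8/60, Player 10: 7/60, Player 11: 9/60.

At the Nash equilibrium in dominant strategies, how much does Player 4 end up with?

For player j, contributing a unit is worthwhile iff 10.2 × (j's share) ≥ 1, i.e. iff j's share is at least 0.0980.
The shares above 0.0980 belong to Player 1, Player 2, Player 5, Player 9, Player 10 and Player 11, contributing 35 each; the remaining 5 contribute 0. Total contributed: 210.
Player 4 keeps 35 and receives 10.2 × 210 × 1/60 = 35.70 from the mitigation fund, for a payoff of 70.70.

70.70 billion dollars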